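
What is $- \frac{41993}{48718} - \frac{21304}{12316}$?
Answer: $- \frac{388768515}{150002722} \approx -2.5917$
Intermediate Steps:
$- \frac{41993}{48718} - \frac{21304}{12316} = \left(-41993\right) \frac{1}{48718} - \frac{5326}{3079} = - \frac{41993}{48718} - \frac{5326}{3079} = - \frac{388768515}{150002722}$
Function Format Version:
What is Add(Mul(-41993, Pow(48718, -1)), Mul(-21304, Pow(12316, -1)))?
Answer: Rational(-388768515, 150002722) ≈ -2.5917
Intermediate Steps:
Add(Mul(-41993, Pow(48718, -1)), Mul(-21304, Pow(12316, -1))) = Add(Mul(-41993, Rational(1, 48718)), Mul(-21304, Rational(1, 12316))) = Add(Rational(-41993, 48718), Rational(-5326, 3079)) = Rational(-388768515, 150002722)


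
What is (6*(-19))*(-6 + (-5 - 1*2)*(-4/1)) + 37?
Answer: -2471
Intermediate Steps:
(6*(-19))*(-6 + (-5 - 1*2)*(-4/1)) + 37 = -114*(-6 + (-5 - 2)*(-4*1)) + 37 = -114*(-6 - 7*(-4)) + 37 = -114*(-6 + 28) + 37 = -114*22 + 37 = -2508 + 37 = -2471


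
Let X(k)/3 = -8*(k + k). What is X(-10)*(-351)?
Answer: -168480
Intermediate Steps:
X(k) = -48*k (X(k) = 3*(-8*(k + k)) = 3*(-16*k) = -48*k)
X(-10)*(-351) = -48*(-10)*(-351) = 480*(-351) = -168480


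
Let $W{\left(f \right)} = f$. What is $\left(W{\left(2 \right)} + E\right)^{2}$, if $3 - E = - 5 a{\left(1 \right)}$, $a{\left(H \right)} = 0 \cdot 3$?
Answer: $25$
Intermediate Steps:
$a{\left(H \right)} = 0$
$E = 3$ ($E = 3 - \left(-5\right) 0 = 3 - 0 = 3 + 0 = 3$)
$\left(W{\left(2 \right)} + E\right)^{2} = \left(2 + 3\right)^{2} = 5^{2} = 25$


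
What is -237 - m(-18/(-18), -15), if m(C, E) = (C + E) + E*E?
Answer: -448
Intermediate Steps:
m(C, E) = C + E + E² (m(C, E) = (C + E) + E² = C + E + E²)
-237 - m(-18/(-18), -15) = -237 - (-18/(-18) - 15 + (-15)²) = -237 - (-18*(-1/18) - 15 + 225) = -237 - (1 - 15 + 225) = -237 - 1*211 = -237 - 211 = -448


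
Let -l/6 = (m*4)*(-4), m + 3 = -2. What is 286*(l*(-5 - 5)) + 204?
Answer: 1373004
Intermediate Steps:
m = -5 (m = -3 - 2 = -5)
l = -480 (l = -6*(-5*4)*(-4) = -(-120)*(-4) = -6*80 = -480)
286*(l*(-5 - 5)) + 204 = 286*(-480*(-5 - 5)) + 204 = 286*(-480*(-10)) + 204 = 286*4800 + 204 = 1372800 + 204 = 1373004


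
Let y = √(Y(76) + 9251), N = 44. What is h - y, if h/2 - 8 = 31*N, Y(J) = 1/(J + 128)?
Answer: 2744 - √96247455/102 ≈ 2647.8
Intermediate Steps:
Y(J) = 1/(128 + J)
h = 2744 (h = 16 + 2*(31*44) = 16 + 2*1364 = 16 + 2728 = 2744)
y = √96247455/102 (y = √(1/(128 + 76) + 9251) = √(1/204 + 9251) = √(1887205/204) = √96247455/102 ≈ 96.182)
h - y = 2744 - √96247455/102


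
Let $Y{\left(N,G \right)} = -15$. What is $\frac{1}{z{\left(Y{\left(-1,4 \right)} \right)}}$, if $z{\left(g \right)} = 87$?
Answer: $\frac{1}{87} \approx 0.011494$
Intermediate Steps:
$\frac{1}{z{\left(Y{\left(-1,4 \right)} \right)}} = \frac{1}{87}$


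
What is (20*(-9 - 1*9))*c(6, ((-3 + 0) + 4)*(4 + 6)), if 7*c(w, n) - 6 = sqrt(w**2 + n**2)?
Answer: -2160/7 - 720*sqrt(34)/7 ≈ -908.33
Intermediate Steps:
c(w, n) = 6/7 + sqrt(n**2 + w**2)/7 (c(w, n) = 6/7 + sqrt(w**2 + n**2)/7 = 6/7 + sqrt(n**2 + w**2)/7)
(20*(-9 - 1*9))*c(6, ((-3 + 0) + 4)*(4 + 6)) = (20*(-9 - 1*9))*(6/7 + sqrt((((-3 + 0) + 4)*(4 + 6))**2 + 6**2)/7) = (20*(-9 - 9))*(6/7 + sqrt(((-3 + 4)*10)**2 + 36)/7) = (20*(-18))*(6/7 + sqrt((1*10)**2 + 36)/7) = -360*(6/7 + sqrt(10**2 + 36)/7) = -360*(6/7 + sqrt(100 + 36)/7) = -360*(6/7 + sqrt(136)/7) = -360*(6/7 + (2*sqrt(34))/7) = -360*(6/7 + 2*sqrt(34)/7) = -2160/7 - 720*sqrt(34)/7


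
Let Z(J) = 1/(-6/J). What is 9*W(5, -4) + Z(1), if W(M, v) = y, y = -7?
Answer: -379/6 ≈ -63.167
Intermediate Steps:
W(M, v) = -7
Z(J) = -J/6
9*W(5, -4) + Z(1) = 9*(-7) - ⅙*1 = -63 - ⅙ = -379/6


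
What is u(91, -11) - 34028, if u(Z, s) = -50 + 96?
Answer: -33982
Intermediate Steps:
u(Z, s) = 46
u(91, -11) - 34028 = 46 - 34028 = -33982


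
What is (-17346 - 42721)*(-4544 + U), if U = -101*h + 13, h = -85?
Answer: -243511618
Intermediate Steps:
U = 8598 (U = -101*(-85) + 13 = 8585 + 13 = 8598)
(-17346 - 42721)*(-4544 + U) = (-17346 - 42721)*(-4544 + 8598) = -60067*4054 = -243511618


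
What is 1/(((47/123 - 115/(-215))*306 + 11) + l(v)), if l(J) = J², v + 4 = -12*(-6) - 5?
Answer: 1763/7511440 ≈ 0.00023471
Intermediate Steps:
v = 63 (v = -4 + (-12*(-6) - 5) = -4 + (72 - 5) = -4 + 67 = 63)
1/(((47/123 - 115/(-215))*306 + 11) + l(v)) = 1/(((47/123 - 115/(-215))*306 + 11) + 63²) = 1/(((47*(1/123) - 115*(-1/215))*306 + 11) + 3969) = 1/(((47/123 + 23/43)*306 + 11) + 3969) = 1/(((4850/5289)*306 + 11) + 3969) = 1/((494700/1763 + 11) + 3969) = 1/(514093/1763 + 3969) = 1/(7511440/1763) = 1763/7511440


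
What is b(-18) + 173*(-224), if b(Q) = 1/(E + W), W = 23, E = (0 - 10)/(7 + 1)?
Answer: -3371420/87 ≈ -38752.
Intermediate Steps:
E = -5/4 (E = -10/8 = -10*1/8 = -5/4 ≈ -1.2500)
b(Q) = 4/87 (b(Q) = 1/(-5/4 + 23) = 1/(87/4) = 4/87)
b(-18) + 173*(-224) = 4/87 + 173*(-224) = 4/87 - 38752 = -3371420/87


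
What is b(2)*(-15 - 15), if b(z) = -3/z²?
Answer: 45/2 ≈ 22.500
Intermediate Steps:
b(z) = -3/z²
b(2)*(-15 - 15) = (-3/2²)*(-15 - 15) = -3*¼*(-30) = -¾*(-30) = 45/2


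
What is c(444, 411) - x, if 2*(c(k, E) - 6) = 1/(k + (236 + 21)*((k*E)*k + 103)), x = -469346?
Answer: 19546550022881649/41645822374 ≈ 4.6935e+5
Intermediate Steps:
c(k, E) = 6 + 1/(2*(26471 + k + 257*E*k²)) (c(k, E) = 6 + 1/(2*(k + (236 + 21)*((k*E)*k + 103))) = 6 + 1/(2*(k + 257*((E*k)*k + 103))) = 6 + 1/(2*(k + 257*(E*k² + 103))) = 6 + 1/(2*(k + 257*(103 + E*k²))) = 6 + 1/(2*(k + (26471 + 257*E*k²))) = 6 + 1/(2*(26471 + k + 257*E*k²)))
c(444, 411) - x = (317653 + 12*444 + 3084*411*444²)/(2*(26471 + 444 + 257*411*444²)) - 1*(-469346) = (317653 + 5328 + 3084*411*197136)/(2*(26471 + 444 + 257*411*197136)) + 469346 = (317653 + 5328 + 249874611264)/(2*(26471 + 444 + 20822884272)) + 469346 = (½)*249874934245/20822911187 + 469346 = (½)*(1/20822911187)*249874934245 + 469346 = 249874934245/41645822374 + 469346 = 19546550022881649/41645822374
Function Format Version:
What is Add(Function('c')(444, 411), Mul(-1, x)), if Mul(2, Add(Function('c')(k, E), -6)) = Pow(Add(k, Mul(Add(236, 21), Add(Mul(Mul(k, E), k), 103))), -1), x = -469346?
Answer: Rational(19546550022881649, 41645822374) ≈ 4.6935e+5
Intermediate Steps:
Function('c')(k, E) = Add(6, Mul(Rational(1, 2), Pow(Add(26471, k, Mul(257, E, Pow(k, 2))), -1))) (Function('c')(k, E) = Add(6, Mul(Rational(1, 2), Pow(Add(k, Mul(Add(236, 21), Add(Mul(Mul(k, E), k), 103))), -1))) = Add(6, Mul(Rational(1, 2), Pow(Add(k, Mul(257, Add(Mul(Mul(E, k), k), 103))), -1))) = Add(6, Mul(Rational(1, 2), Pow(Add(k, Mul(257, Add(Mul(E, Pow(k, 2)), 103))), -1))) = Add(6, Mul(Rational(1, 2), Pow(Add(k, Mul(257, Add(103, Mul(E, Pow(k, 2))))), -1))) = Add(6, Mul(Rational(1, 2), Pow(Add(k, Add(26471, Mul(257, E, Pow(k, 2)))), -1))) = Add(6, Mul(Rational(1, 2), Pow(Add(26471, k, Mul(257, E, Pow(k, 2))), -1))))
Add(Function('c')(444, 411), Mul(-1, x)) = Add(Mul(Rational(1, 2), Pow(Add(26471, 444, Mul(257, 411, Pow(444, 2))), -1), Add(317653, Mul(12, 444), Mul(3084, 411, Pow(444, 2)))), Mul(-1, -469346)) = Add(Mul(Rational(1, 2), Pow(Add(26471, 444, Mul(257, 411, 197136)), -1), Add(317653, 5328, Mul(3084, 411, 197136))), 469346) = Add(Mul(Rational(1, 2), Pow(Add(26471, 444, 20822884272), -1), Add(317653, 5328, 249874611264)), 469346) = Add(Mul(Rational(1, 2), Pow(20822911187, -1), 249874934245), 469346) = Add(Mul(Rational(1, 2), Rational(1, 20822911187), 249874934245), 469346) = Add(Rational(249874934245, 41645822374), 469346) = Rational(19546550022881649, 41645822374)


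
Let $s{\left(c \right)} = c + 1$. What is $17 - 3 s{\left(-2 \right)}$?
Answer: $20$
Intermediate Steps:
$s{\left(c \right)} = 1 + c$
$17 - 3 s{\left(-2 \right)} = 17 - 3 \left(1 - 2\right) = 17 - -3 = 17 + 3 = 20$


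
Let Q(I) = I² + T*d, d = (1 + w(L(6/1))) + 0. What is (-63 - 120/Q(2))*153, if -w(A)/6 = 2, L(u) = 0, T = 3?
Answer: -261171/29 ≈ -9005.9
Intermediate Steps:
w(A) = -12 (w(A) = -6*2 = -12)
d = -11 (d = (1 - 12) + 0 = -11 + 0 = -11)
Q(I) = -33 + I² (Q(I) = I² + 3*(-11) = I² - 33 = -33 + I²)
(-63 - 120/Q(2))*153 = (-63 - 120/(-33 + 2²))*153 = (-63 - 120/(-33 + 4))*153 = (-63 - 120/(-29))*153 = (-63 - 120*(-1/29))*153 = (-63 + 120/29)*153 = -1707/29*153 = -261171/29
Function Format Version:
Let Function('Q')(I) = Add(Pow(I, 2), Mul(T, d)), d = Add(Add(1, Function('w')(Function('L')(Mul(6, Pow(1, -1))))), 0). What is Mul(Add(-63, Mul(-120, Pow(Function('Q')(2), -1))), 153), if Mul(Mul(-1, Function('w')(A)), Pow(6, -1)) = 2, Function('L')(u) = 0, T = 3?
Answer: Rational(-261171, 29) ≈ -9005.9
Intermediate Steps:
Function('w')(A) = -12 (Function('w')(A) = Mul(-6, 2) = -12)
d = -11 (d = Add(Add(1, -12), 0) = Add(-11, 0) = -11)
Function('Q')(I) = Add(-33, Pow(I, 2)) (Function('Q')(I) = Add(Pow(I, 2), Mul(3, -11)) = Add(Pow(I, 2), -33) = Add(-33, Pow(I, 2)))
Mul(Add(-63, Mul(-120, Pow(Function('Q')(2), -1))), 153) = Mul(Add(-63, Mul(-120, Pow(Add(-33, Pow(2, 2)), -1))), 153) = Mul(Add(-63, Mul(-120, Pow(Add(-33, 4), -1))), 153) = Mul(Add(-63, Mul(-120, Pow(-29, -1))), 153) = Mul(Add(-63, Mul(-120, Rational(-1, 29))), 153) = Mul(Add(-63, Rational(120, 29)), 153) = Mul(Rational(-1707, 29), 153) = Rational(-261171, 29)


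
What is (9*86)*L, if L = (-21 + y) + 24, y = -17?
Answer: -10836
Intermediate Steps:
L = -14 (L = (-21 - 17) + 24 = -38 + 24 = -14)
(9*86)*L = (9*86)*(-14) = 774*(-14) = -10836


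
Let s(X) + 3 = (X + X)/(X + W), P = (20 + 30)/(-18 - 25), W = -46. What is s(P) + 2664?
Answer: 1349152/507 ≈ 2661.1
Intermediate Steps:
P = -50/43 (P = 50/(-43) = 50*(-1/43) = -50/43 ≈ -1.1628)
s(X) = -3 + 2*X/(-46 + X) (s(X) = -3 + (X + X)/(X - 46) = -3 + (2*X)/(-46 + X) = -3 + 2*X/(-46 + X))
s(P) + 2664 = (138 - 1*(-50/43))/(-46 - 50/43) + 2664 = (138 + 50/43)/(-2028/43) + 2664 = -43/2028*5984/43 + 2664 = -1496/507 + 2664 = 1349152/507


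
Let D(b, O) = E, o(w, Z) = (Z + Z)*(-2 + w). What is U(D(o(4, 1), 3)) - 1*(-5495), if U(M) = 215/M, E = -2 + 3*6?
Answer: 88135/16 ≈ 5508.4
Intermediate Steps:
o(w, Z) = 2*Z*(-2 + w) (o(w, Z) = (2*Z)*(-2 + w) = 2*Z*(-2 + w))
E = 16 (E = -2 + 18 = 16)
D(b, O) = 16
U(D(o(4, 1), 3)) - 1*(-5495) = 215/16 - 1*(-5495) = 215*(1/16) + 5495 = 215/16 + 5495 = 88135/16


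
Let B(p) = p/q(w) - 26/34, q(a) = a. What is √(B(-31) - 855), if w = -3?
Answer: I*√2198967/51 ≈ 29.076*I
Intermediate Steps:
B(p) = -13/17 - p/3 (B(p) = p/(-3) - 26/34 = p*(-⅓) - 26*1/34 = -p/3 - 13/17 = -13/17 - p/3)
√(B(-31) - 855) = √((-13/17 - ⅓*(-31)) - 855) = √((-13/17 + 31/3) - 855) = √(488/51 - 855) = √(-43117/51) = I*√2198967/51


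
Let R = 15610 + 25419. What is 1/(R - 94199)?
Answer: -1/53170 ≈ -1.8808e-5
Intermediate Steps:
R = 41029
1/(R - 94199) = 1/(41029 - 94199) = 1/(-53170) = -1/53170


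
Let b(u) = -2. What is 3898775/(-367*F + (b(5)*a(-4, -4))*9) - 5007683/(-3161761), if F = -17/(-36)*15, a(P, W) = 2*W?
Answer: -147776375518339/93167611387 ≈ -1586.1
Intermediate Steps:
F = 85/12 (F = -17*(-1/36)*15 = (17/36)*15 = 85/12 ≈ 7.0833)
3898775/(-367*F + (b(5)*a(-4, -4))*9) - 5007683/(-3161761) = 3898775/(-367*85/12 - 4*(-4)*9) - 5007683/(-3161761) = 3898775/(-31195/12 - 2*(-8)*9) - 5007683*(-1/3161761) = 3898775/(-31195/12 + 16*9) + 5007683/3161761 = 3898775/(-31195/12 + 144) + 5007683/3161761 = 3898775/(-29467/12) + 5007683/3161761 = 3898775*(-12/29467) + 5007683/3161761 = -46785300/29467 + 5007683/3161761 = -147776375518339/93167611387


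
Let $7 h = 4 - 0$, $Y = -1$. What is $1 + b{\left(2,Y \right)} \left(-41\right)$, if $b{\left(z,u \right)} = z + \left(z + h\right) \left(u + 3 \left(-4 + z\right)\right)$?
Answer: $657$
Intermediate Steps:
$h = \frac{4}{7}$ ($h = \frac{4 - 0}{7} = \frac{4 + 0}{7} = \frac{1}{7} \cdot 4 = \frac{4}{7} \approx 0.57143$)
$b{\left(z,u \right)} = z + \left(\frac{4}{7} + z\right) \left(-12 + u + 3 z\right)$ ($b{\left(z,u \right)} = z + \left(z + \frac{4}{7}\right) \left(u + 3 \left(-4 + z\right)\right) = z + \left(\frac{4}{7} + z\right) \left(u + \left(-12 + 3 z\right)\right) = z + \left(\frac{4}{7} + z\right) \left(-12 + u + 3 z\right)$)
$1 + b{\left(2,Y \right)} \left(-41\right) = 1 + \left(- \frac{48}{7} + 3 \cdot 2^{2} - \frac{130}{7} + \frac{4}{7} \left(-1\right) - 2\right) \left(-41\right) = 1 + \left(- \frac{48}{7} + 3 \cdot 4 - \frac{130}{7} - \frac{4}{7} - 2\right) \left(-41\right) = 1 + \left(- \frac{48}{7} + 12 - \frac{130}{7} - \frac{4}{7} - 2\right) \left(-41\right) = 1 - -656 = 1 + 656 = 657$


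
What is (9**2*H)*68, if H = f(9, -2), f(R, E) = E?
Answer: -11016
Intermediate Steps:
H = -2
(9**2*H)*68 = (9**2*(-2))*68 = (81*(-2))*68 = -162*68 = -11016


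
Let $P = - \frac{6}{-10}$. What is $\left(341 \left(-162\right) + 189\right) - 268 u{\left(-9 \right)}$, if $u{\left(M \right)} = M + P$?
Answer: $- \frac{264009}{5} \approx -52802.0$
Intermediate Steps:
$P = \frac{3}{5}$ ($P = \left(-6\right) \left(- \frac{1}{10}\right) = \frac{3}{5} \approx 0.6$)
$u{\left(M \right)} = \frac{3}{5} + M$ ($u{\left(M \right)} = M + \frac{3}{5} = \frac{3}{5} + M$)
$\left(341 \left(-162\right) + 189\right) - 268 u{\left(-9 \right)} = \left(341 \left(-162\right) + 189\right) - 268 \left(\frac{3}{5} - 9\right) = \left(-55242 + 189\right) - 268 \left(- \frac{42}{5}\right) = -55053 - - \frac{11256}{5} = -55053 + \frac{11256}{5} = - \frac{264009}{5}$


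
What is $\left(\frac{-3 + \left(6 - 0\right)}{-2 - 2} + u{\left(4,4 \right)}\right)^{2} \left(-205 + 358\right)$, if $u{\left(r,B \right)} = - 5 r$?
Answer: $\frac{1054017}{16} \approx 65876.0$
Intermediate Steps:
$\left(\frac{-3 + \left(6 - 0\right)}{-2 - 2} + u{\left(4,4 \right)}\right)^{2} \left(-205 + 358\right) = \left(\frac{-3 + \left(6 - 0\right)}{-2 - 2} - 20\right)^{2} \left(-205 + 358\right) = \left(\frac{-3 + \left(6 + 0\right)}{-4} - 20\right)^{2} \cdot 153 = \left(\left(-3 + 6\right) \left(- \frac{1}{4}\right) - 20\right)^{2} \cdot 153 = \left(3 \left(- \frac{1}{4}\right) - 20\right)^{2} \cdot 153 = \left(- \frac{3}{4} - 20\right)^{2} \cdot 153 = \left(- \frac{83}{4}\right)^{2} \cdot 153 = \frac{6889}{16} \cdot 153 = \frac{1054017}{16}$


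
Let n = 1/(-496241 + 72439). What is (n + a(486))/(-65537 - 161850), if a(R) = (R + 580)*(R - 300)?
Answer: -84029765351/96367065374 ≈ -0.87198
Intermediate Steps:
n = -1/423802 (n = 1/(-423802) = -1/423802 ≈ -2.3596e-6)
a(R) = (-300 + R)*(580 + R) (a(R) = (580 + R)*(-300 + R) = (-300 + R)*(580 + R))
(n + a(486))/(-65537 - 161850) = (-1/423802 + (-174000 + 486² + 280*486))/(-65537 - 161850) = (-1/423802 + (-174000 + 236196 + 136080))/(-227387) = (-1/423802 + 198276)*(-1/227387) = (84029765351/423802)*(-1/227387) = -84029765351/96367065374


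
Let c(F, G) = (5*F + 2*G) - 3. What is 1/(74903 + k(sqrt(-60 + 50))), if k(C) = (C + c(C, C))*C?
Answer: I/(3*(sqrt(10) + 24941*I)) ≈ 1.3365e-5 + 1.6945e-9*I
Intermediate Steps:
c(F, G) = -3 + 2*G + 5*F (c(F, G) = (2*G + 5*F) - 3 = -3 + 2*G + 5*F)
k(C) = C*(-3 + 8*C) (k(C) = (C + (-3 + 2*C + 5*C))*C = (C + (-3 + 7*C))*C = (-3 + 8*C)*C = C*(-3 + 8*C))
1/(74903 + k(sqrt(-60 + 50))) = 1/(74903 + sqrt(-60 + 50)*(-3 + 8*sqrt(-60 + 50))) = 1/(74903 + sqrt(-10)*(-3 + 8*sqrt(-10))) = 1/(74903 + (I*sqrt(10))*(-3 + 8*(I*sqrt(10)))) = 1/(74903 + (I*sqrt(10))*(-3 + 8*I*sqrt(10))) = 1/(74903 + I*sqrt(10)*(-3 + 8*I*sqrt(10)))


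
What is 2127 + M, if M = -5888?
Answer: -3761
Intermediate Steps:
2127 + M = 2127 - 5888 = -3761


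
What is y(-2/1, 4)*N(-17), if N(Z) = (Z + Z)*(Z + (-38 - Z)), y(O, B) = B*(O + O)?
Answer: -20672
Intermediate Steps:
y(O, B) = 2*B*O (y(O, B) = B*(2*O) = 2*B*O)
N(Z) = -76*Z (N(Z) = (2*Z)*(-38) = -76*Z)
y(-2/1, 4)*N(-17) = (2*4*(-2/1))*(-76*(-17)) = (2*4*(-2*1))*1292 = (2*4*(-2))*1292 = -16*1292 = -20672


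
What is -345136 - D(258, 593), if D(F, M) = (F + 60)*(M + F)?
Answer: -615754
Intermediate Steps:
D(F, M) = (60 + F)*(F + M)
-345136 - D(258, 593) = -345136 - (258² + 60*258 + 60*593 + 258*593) = -345136 - (66564 + 15480 + 35580 + 152994) = -345136 - 1*270618 = -345136 - 270618 = -615754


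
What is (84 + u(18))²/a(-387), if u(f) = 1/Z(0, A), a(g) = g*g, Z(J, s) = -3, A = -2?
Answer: 63001/1347921 ≈ 0.046739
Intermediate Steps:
a(g) = g²
u(f) = -⅓ (u(f) = 1/(-3) = -⅓)
(84 + u(18))²/a(-387) = (84 - ⅓)²/((-387)²) = (251/3)²/149769 = (63001/9)*(1/149769) = 63001/1347921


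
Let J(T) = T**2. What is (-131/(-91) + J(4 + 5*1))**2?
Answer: 56280004/8281 ≈ 6796.3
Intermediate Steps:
(-131/(-91) + J(4 + 5*1))**2 = (-131/(-91) + (4 + 5*1)**2)**2 = (-131*(-1/91) + (4 + 5)**2)**2 = (131/91 + 9**2)**2 = (131/91 + 81)**2 = (7502/91)**2 = 56280004/8281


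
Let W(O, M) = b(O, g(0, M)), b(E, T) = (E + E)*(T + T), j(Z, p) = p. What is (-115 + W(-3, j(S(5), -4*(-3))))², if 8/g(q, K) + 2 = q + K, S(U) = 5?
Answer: 388129/25 ≈ 15525.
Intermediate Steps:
g(q, K) = 8/(-2 + K + q) (g(q, K) = 8/(-2 + (q + K)) = 8/(-2 + (K + q)) = 8/(-2 + K + q))
b(E, T) = 4*E*T (b(E, T) = (2*E)*(2*T) = 4*E*T)
W(O, M) = 32*O/(-2 + M) (W(O, M) = 4*O*(8/(-2 + M + 0)) = 4*O*(8/(-2 + M)) = 32*O/(-2 + M))
(-115 + W(-3, j(S(5), -4*(-3))))² = (-115 + 32*(-3)/(-2 - 4*(-3)))² = (-115 + 32*(-3)/(-2 + 12))² = (-115 + 32*(-3)/10)² = (-115 + 32*(-3)*(⅒))² = (-115 - 48/5)² = (-623/5)² = 388129/25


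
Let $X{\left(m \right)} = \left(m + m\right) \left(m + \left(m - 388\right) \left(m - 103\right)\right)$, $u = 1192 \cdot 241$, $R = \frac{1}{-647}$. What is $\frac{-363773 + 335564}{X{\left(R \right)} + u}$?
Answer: $- \frac{2546708736269}{25923765291014} \approx -0.098238$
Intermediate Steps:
$R = - \frac{1}{647} \approx -0.0015456$
$u = 287272$
$X{\left(m \right)} = 2 m \left(m + \left(-388 + m\right) \left(-103 + m\right)\right)$
$\frac{-363773 + 335564}{X{\left(R \right)} + u} = \frac{-363773 + 335564}{2 \left(- \frac{1}{647}\right) \left(39964 + \left(- \frac{1}{647}\right)^{2} - - \frac{490}{647}\right) + 287272} = - \frac{28209}{2 \left(- \frac{1}{647}\right) \left(39964 + \frac{1}{418609} + \frac{490}{647}\right) + 287272} = - \frac{28209}{2 \left(- \frac{1}{647}\right) \frac{16729607107}{418609} + 287272} = - \frac{28209}{- \frac{33459214214}{270840023} + 287272} = - \frac{28209}{\frac{77771295873042}{270840023}} = \left(-28209\right) \frac{270840023}{77771295873042} = - \frac{2546708736269}{25923765291014}$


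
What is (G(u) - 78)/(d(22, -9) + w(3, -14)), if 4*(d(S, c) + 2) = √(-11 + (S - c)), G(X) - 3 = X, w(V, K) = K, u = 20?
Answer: 3520/1019 + 110*√5/1019 ≈ 3.6957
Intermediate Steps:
G(X) = 3 + X
d(S, c) = -2 + √(-11 + S - c)/4 (d(S, c) = -2 + √(-11 + (S - c))/4 = -2 + √(-11 + S - c)/4)
(G(u) - 78)/(d(22, -9) + w(3, -14)) = ((3 + 20) - 78)/((-2 + √(-11 + 22 - 1*(-9))/4) - 14) = (23 - 78)/((-2 + √(-11 + 22 + 9)/4) - 14) = -55/((-2 + √20/4) - 14) = -55/((-2 + (2*√5)/4) - 14) = -55/((-2 + √5/2) - 14) = -55/(-16 + √5/2)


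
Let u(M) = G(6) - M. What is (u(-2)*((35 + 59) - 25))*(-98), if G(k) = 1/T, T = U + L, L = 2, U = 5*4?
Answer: -152145/11 ≈ -13831.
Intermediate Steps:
U = 20
T = 22 (T = 20 + 2 = 22)
G(k) = 1/22
u(M) = 1/22 - M
(u(-2)*((35 + 59) - 25))*(-98) = ((1/22 - 1*(-2))*((35 + 59) - 25))*(-98) = ((1/22 + 2)*(94 - 25))*(-98) = ((45/22)*69)*(-98) = (3105/22)*(-98) = -152145/11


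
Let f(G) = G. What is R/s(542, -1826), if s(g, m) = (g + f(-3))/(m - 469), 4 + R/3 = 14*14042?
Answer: -1353480840/539 ≈ -2.5111e+6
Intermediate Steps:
R = 589752 (R = -12 + 3*(14*14042) = -12 + 3*196588 = -12 + 589764 = 589752)
s(g, m) = (-3 + g)/(-469 + m) (s(g, m) = (g - 3)/(m - 469) = (-3 + g)/(-469 + m))
R/s(542, -1826) = 589752/(((-3 + 542)/(-469 - 1826))) = 589752/((539/(-2295))) = 589752/((-1/2295*539)) = 589752/(-539/2295) = 589752*(-2295/539) = -1353480840/539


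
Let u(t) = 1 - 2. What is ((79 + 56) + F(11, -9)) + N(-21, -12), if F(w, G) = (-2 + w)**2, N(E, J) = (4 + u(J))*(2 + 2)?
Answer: 228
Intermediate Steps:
u(t) = -1
N(E, J) = 12 (N(E, J) = (4 - 1)*(2 + 2) = 3*4 = 12)
((79 + 56) + F(11, -9)) + N(-21, -12) = ((79 + 56) + (-2 + 11)**2) + 12 = (135 + 9**2) + 12 = (135 + 81) + 12 = 216 + 12 = 228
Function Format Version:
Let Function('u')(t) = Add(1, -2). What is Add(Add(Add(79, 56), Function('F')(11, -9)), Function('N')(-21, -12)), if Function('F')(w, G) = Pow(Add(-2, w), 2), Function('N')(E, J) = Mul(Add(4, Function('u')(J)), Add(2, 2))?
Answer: 228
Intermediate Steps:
Function('u')(t) = -1
Function('N')(E, J) = 12 (Function('N')(E, J) = Mul(Add(4, -1), Add(2, 2)) = Mul(3, 4) = 12)
Add(Add(Add(79, 56), Function('F')(11, -9)), Function('N')(-21, -12)) = Add(Add(Add(79, 56), Pow(Add(-2, 11), 2)), 12) = Add(Add(135, Pow(9, 2)), 12) = Add(Add(135, 81), 12) = Add(216, 12) = 228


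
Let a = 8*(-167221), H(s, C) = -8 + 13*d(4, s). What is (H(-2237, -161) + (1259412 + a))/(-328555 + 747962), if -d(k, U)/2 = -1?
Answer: -78338/419407 ≈ -0.18678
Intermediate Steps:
d(k, U) = 2 (d(k, U) = -2*(-1) = 2)
H(s, C) = 18 (H(s, C) = -8 + 13*2 = -8 + 26 = 18)
a = -1337768
(H(-2237, -161) + (1259412 + a))/(-328555 + 747962) = (18 + (1259412 - 1337768))/(-328555 + 747962) = (18 - 78356)/419407 = -78338*1/419407 = -78338/419407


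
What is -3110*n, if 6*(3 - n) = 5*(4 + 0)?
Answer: 3110/3 ≈ 1036.7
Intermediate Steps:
n = -⅓ (n = 3 - 5*(4 + 0)/6 = 3 - 5*4/6 = 3 - ⅙*20 = 3 - 10/3 = -⅓ ≈ -0.33333)
-3110*n = -3110*(-⅓) = 3110/3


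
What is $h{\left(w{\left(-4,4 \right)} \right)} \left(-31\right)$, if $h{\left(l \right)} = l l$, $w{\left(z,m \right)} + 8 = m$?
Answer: $-496$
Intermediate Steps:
$w{\left(z,m \right)} = -8 + m$
$h{\left(l \right)} = l^{2}$
$h{\left(w{\left(-4,4 \right)} \right)} \left(-31\right) = \left(-8 + 4\right)^{2} \left(-31\right) = \left(-4\right)^{2} \left(-31\right) = 16 \left(-31\right) = -496$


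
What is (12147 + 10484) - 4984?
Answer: 17647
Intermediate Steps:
(12147 + 10484) - 4984 = 22631 - 4984 = 17647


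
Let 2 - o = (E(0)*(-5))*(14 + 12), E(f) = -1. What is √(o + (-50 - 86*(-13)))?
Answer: 2*√235 ≈ 30.659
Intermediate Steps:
o = -128 (o = 2 - (-1*(-5))*(14 + 12) = 2 - 5*26 = 2 - 1*130 = 2 - 130 = -128)
√(o + (-50 - 86*(-13))) = √(-128 + (-50 - 86*(-13))) = √(-128 + (-50 + 1118)) = √(-128 + 1068) = √940 = 2*√235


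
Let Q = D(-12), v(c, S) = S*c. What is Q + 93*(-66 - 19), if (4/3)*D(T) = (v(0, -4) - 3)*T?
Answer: -7878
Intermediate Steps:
D(T) = -9*T/4 (D(T) = 3*((-4*0 - 3)*T)/4 = 3*((0 - 3)*T)/4 = 3*(-3*T)/4 = -9*T/4)
Q = 27 (Q = -9/4*(-12) = 27)
Q + 93*(-66 - 19) = 27 + 93*(-66 - 19) = 27 + 93*(-85) = 27 - 7905 = -7878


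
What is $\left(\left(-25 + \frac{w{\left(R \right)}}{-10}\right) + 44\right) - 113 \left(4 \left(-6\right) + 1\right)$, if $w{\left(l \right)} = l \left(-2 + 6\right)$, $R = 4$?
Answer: $\frac{13082}{5} \approx 2616.4$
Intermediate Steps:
$w{\left(l \right)} = 4 l$ ($w{\left(l \right)} = l 4 = 4 l$)
$\left(\left(-25 + \frac{w{\left(R \right)}}{-10}\right) + 44\right) - 113 \left(4 \left(-6\right) + 1\right) = \left(\left(-25 + \frac{4 \cdot 4}{-10}\right) + 44\right) - 113 \left(4 \left(-6\right) + 1\right) = \left(\left(-25 + 16 \left(- \frac{1}{10}\right)\right) + 44\right) - 113 \left(-24 + 1\right) = \left(\left(-25 - \frac{8}{5}\right) + 44\right) - -2599 = \left(- \frac{133}{5} + 44\right) + 2599 = \frac{87}{5} + 2599 = \frac{13082}{5}$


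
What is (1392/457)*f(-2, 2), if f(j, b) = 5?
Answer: 6960/457 ≈ 15.230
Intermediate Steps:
(1392/457)*f(-2, 2) = (1392/457)*5 = 6960/457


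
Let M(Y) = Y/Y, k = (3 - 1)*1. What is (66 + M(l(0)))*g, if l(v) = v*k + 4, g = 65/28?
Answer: 4355/28 ≈ 155.54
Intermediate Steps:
k = 2 (k = 2*1 = 2)
g = 65/28 (g = 65*(1/28) = 65/28 ≈ 2.3214)
l(v) = 4 + 2*v (l(v) = v*2 + 4 = 2*v + 4 = 4 + 2*v)
M(Y) = 1
(66 + M(l(0)))*g = (66 + 1)*(65/28) = 67*(65/28) = 4355/28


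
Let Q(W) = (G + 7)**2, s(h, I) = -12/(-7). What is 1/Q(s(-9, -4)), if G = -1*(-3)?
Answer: 1/100 ≈ 0.010000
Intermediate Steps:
s(h, I) = 12/7 (s(h, I) = -12*(-1/7) = 12/7)
G = 3
Q(W) = 100 (Q(W) = (3 + 7)**2 = 10**2 = 100)
1/Q(s(-9, -4)) = 1/100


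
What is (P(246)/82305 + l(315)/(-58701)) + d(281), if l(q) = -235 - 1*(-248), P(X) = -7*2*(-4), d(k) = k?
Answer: 452540542832/1610461935 ≈ 281.00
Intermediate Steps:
P(X) = 56 (P(X) = -14*(-4) = 56)
l(q) = 13 (l(q) = -235 + 248 = 13)
(P(246)/82305 + l(315)/(-58701)) + d(281) = (56/82305 + 13/(-58701)) + 281 = (56*(1/82305) + 13*(-1/58701)) + 281 = (56/82305 - 13/58701) + 281 = 739097/1610461935 + 281 = 452540542832/1610461935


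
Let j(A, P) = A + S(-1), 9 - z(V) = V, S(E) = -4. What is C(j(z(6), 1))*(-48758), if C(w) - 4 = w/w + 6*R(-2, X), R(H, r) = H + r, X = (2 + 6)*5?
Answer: -11360614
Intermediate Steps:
X = 40 (X = 8*5 = 40)
z(V) = 9 - V
j(A, P) = -4 + A (j(A, P) = A - 4 = -4 + A)
C(w) = 233 (C(w) = 4 + (w/w + 6*(-2 + 40)) = 4 + (1 + 6*38) = 4 + (1 + 228) = 4 + 229 = 233)
C(j(z(6), 1))*(-48758) = 233*(-48758) = -11360614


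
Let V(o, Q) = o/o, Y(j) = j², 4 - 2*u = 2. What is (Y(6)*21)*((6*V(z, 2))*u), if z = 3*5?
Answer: 4536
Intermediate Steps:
u = 1 (u = 2 - ½*2 = 2 - 1 = 1)
z = 15
V(o, Q) = 1
(Y(6)*21)*((6*V(z, 2))*u) = (6²*21)*((6*1)*1) = (36*21)*(6*1) = 756*6 = 4536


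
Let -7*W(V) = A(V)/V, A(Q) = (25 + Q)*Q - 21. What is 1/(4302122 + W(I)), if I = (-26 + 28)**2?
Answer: 28/120459321 ≈ 2.3244e-7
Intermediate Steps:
I = 4 (I = 2**2 = 4)
A(Q) = -21 + Q*(25 + Q) (A(Q) = Q*(25 + Q) - 21 = -21 + Q*(25 + Q))
W(V) = -(-21 + V**2 + 25*V)/(7*V)
1/(4302122 + W(I)) = 1/(4302122 + (-25/7 + 3/4 - 1/7*4)) = 1/(4302122 + (-25/7 + 3*(1/4) - 4/7)) = 1/(4302122 + (-25/7 + 3/4 - 4/7)) = 1/(4302122 - 95/28) = 1/(120459321/28) = 28/120459321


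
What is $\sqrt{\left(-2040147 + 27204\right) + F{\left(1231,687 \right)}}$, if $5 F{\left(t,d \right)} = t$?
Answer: $\frac{2 i \sqrt{12579355}}{5} \approx 1418.7 i$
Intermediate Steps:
$F{\left(t,d \right)} = \frac{t}{5}$
$\sqrt{\left(-2040147 + 27204\right) + F{\left(1231,687 \right)}} = \sqrt{\left(-2040147 + 27204\right) + \frac{1}{5} \cdot 1231} = \sqrt{-2012943 + \frac{1231}{5}} = \sqrt{- \frac{10063484}{5}} = \frac{2 i \sqrt{12579355}}{5}$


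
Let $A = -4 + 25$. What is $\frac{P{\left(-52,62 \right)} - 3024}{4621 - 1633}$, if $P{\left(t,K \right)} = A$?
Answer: $- \frac{1001}{996} \approx -1.005$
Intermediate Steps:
$A = 21$
$P{\left(t,K \right)} = 21$
$\frac{P{\left(-52,62 \right)} - 3024}{4621 - 1633} = \frac{21 - 3024}{4621 - 1633} = - \frac{3003}{2988} = \left(-3003\right) \frac{1}{2988} = - \frac{1001}{996}$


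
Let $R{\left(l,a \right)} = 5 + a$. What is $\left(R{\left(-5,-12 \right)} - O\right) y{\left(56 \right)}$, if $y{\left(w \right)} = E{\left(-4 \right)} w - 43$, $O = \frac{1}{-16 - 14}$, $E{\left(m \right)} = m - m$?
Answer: $\frac{8987}{30} \approx 299.57$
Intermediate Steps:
$E{\left(m \right)} = 0$
$O = - \frac{1}{30}$ ($O = \frac{1}{-30} = - \frac{1}{30} \approx -0.033333$)
$y{\left(w \right)} = -43$ ($y{\left(w \right)} = 0 w - 43 = 0 - 43 = -43$)
$\left(R{\left(-5,-12 \right)} - O\right) y{\left(56 \right)} = \left(\left(5 - 12\right) - - \frac{1}{30}\right) \left(-43\right) = \left(-7 + \frac{1}{30}\right) \left(-43\right) = \left(- \frac{209}{30}\right) \left(-43\right) = \frac{8987}{30}$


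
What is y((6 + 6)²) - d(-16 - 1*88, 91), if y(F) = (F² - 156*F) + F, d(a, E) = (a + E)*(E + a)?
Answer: -1753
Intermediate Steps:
d(a, E) = (E + a)² (d(a, E) = (E + a)*(E + a) = (E + a)²)
y(F) = F² - 155*F
y((6 + 6)²) - d(-16 - 1*88, 91) = (6 + 6)²*(-155 + (6 + 6)²) - (91 + (-16 - 1*88))² = 12²*(-155 + 12²) - (91 + (-16 - 88))² = 144*(-155 + 144) - (91 - 104)² = 144*(-11) - 1*(-13)² = -1584 - 1*169 = -1584 - 169 = -1753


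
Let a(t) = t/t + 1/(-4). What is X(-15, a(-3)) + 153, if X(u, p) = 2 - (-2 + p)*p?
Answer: 2495/16 ≈ 155.94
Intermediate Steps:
a(t) = 3/4 (a(t) = 1 + 1*(-1/4) = 1 - 1/4 = 3/4)
X(u, p) = 2 - p*(-2 + p)
X(-15, a(-3)) + 153 = (2 - (3/4)**2 + 2*(3/4)) + 153 = (2 - 1*9/16 + 3/2) + 153 = (2 - 9/16 + 3/2) + 153 = 47/16 + 153 = 2495/16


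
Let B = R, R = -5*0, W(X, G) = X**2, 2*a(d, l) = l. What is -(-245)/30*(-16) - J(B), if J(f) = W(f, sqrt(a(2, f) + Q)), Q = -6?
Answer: -392/3 ≈ -130.67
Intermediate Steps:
a(d, l) = l/2
R = 0
B = 0
J(f) = f**2
-(-245)/30*(-16) - J(B) = -(-245)/30*(-16) - 1*0**2 = -(-245)/30*(-16) - 1*0 = -7*(-7/6)*(-16) + 0 = (49/6)*(-16) + 0 = -392/3 + 0 = -392/3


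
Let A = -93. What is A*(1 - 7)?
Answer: 558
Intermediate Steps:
A*(1 - 7) = -93*(1 - 7) = -93*(-6) = 558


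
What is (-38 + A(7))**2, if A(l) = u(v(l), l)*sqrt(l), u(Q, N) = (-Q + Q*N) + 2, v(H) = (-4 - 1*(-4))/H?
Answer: 1472 - 152*sqrt(7) ≈ 1069.8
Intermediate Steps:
v(H) = 0 (v(H) = (-4 + 4)/H = 0/H = 0)
u(Q, N) = 2 - Q + N*Q (u(Q, N) = (-Q + N*Q) + 2 = 2 - Q + N*Q)
A(l) = 2*sqrt(l) (A(l) = (2 - 1*0 + l*0)*sqrt(l) = (2 + 0 + 0)*sqrt(l) = 2*sqrt(l))
(-38 + A(7))**2 = (-38 + 2*sqrt(7))**2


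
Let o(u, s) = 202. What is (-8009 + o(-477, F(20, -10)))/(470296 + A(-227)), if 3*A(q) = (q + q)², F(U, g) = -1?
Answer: -23421/1617004 ≈ -0.014484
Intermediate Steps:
A(q) = 4*q²/3 (A(q) = (q + q)²/3 = (2*q)²/3 = (4*q²)/3 = 4*q²/3)
(-8009 + o(-477, F(20, -10)))/(470296 + A(-227)) = (-8009 + 202)/(470296 + (4/3)*(-227)²) = -7807/(470296 + (4/3)*51529) = -7807/(470296 + 206116/3) = -7807/1617004/3 = -7807*3/1617004 = -23421/1617004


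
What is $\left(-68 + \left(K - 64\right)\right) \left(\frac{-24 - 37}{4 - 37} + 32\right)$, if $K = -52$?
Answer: $- \frac{205528}{33} \approx -6228.1$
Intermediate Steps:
$\left(-68 + \left(K - 64\right)\right) \left(\frac{-24 - 37}{4 - 37} + 32\right) = \left(-68 - 116\right) \left(\frac{-24 - 37}{4 - 37} + 32\right) = \left(-68 - 116\right) \left(- \frac{61}{-33} + 32\right) = \left(-68 - 116\right) \left(\left(-61\right) \left(- \frac{1}{33}\right) + 32\right) = - 184 \left(\frac{61}{33} + 32\right) = \left(-184\right) \frac{1117}{33} = - \frac{205528}{33}$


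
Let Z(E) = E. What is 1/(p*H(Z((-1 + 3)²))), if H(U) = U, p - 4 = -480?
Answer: -1/1904 ≈ -0.00052521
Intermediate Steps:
p = -476 (p = 4 - 480 = -476)
1/(p*H(Z((-1 + 3)²))) = 1/(-476*(-1 + 3)²) = 1/(-476*2²) = 1/(-476*4) = 1/(-1904) = -1/1904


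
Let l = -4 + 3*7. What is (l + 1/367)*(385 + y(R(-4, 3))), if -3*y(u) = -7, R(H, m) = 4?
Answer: 2416960/367 ≈ 6585.7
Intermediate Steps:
y(u) = 7/3 (y(u) = -⅓*(-7) = 7/3)
l = 17 (l = -4 + 21 = 17)
(l + 1/367)*(385 + y(R(-4, 3))) = (17 + 1/367)*(385 + 7/3) = (17 + 1/367)*(1162/3) = (6240/367)*(1162/3) = 2416960/367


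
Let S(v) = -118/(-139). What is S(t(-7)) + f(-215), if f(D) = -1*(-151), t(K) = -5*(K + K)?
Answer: 21107/139 ≈ 151.85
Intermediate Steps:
t(K) = -10*K
S(v) = 118/139 (S(v) = -118*(-1/139) = 118/139)
f(D) = 151
S(t(-7)) + f(-215) = 118/139 + 151 = 21107/139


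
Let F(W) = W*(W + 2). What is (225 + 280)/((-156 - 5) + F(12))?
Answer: 505/7 ≈ 72.143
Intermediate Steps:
F(W) = W*(2 + W)
(225 + 280)/((-156 - 5) + F(12)) = (225 + 280)/((-156 - 5) + 12*(2 + 12)) = 505/(-161 + 12*14) = 505/(-161 + 168) = 505/7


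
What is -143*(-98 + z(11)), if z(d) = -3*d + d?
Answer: 17160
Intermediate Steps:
z(d) = -2*d
-143*(-98 + z(11)) = -143*(-98 - 2*11) = -143*(-98 - 22) = -143*(-120) = 17160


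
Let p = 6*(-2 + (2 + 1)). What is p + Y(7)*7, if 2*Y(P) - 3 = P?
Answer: 41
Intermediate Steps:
Y(P) = 3/2 + P/2
p = 6 (p = 6*(-2 + 3) = 6*1 = 6)
p + Y(7)*7 = 6 + (3/2 + (½)*7)*7 = 6 + (3/2 + 7/2)*7 = 6 + 5*7 = 6 + 35 = 41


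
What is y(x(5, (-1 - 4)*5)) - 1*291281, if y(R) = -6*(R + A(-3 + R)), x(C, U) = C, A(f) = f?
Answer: -291323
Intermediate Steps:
y(R) = 18 - 12*R (y(R) = -6*(R + (-3 + R)) = -6*(-3 + 2*R) = 18 - 12*R)
y(x(5, (-1 - 4)*5)) - 1*291281 = (18 - 12*5) - 1*291281 = (18 - 60) - 291281 = -42 - 291281 = -291323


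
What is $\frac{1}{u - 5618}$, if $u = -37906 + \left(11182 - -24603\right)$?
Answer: $- \frac{1}{7739} \approx -0.00012922$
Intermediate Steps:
$u = -2121$ ($u = -37906 + \left(11182 + 24603\right) = -37906 + 35785 = -2121$)
$\frac{1}{u - 5618} = \frac{1}{-2121 - 5618} = \frac{1}{-7739} = - \frac{1}{7739}$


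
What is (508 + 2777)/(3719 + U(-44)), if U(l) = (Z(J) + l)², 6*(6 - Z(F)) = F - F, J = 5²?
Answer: 1095/1721 ≈ 0.63626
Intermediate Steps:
J = 25
Z(F) = 6 (Z(F) = 6 - (F - F)/6 = 6 - ⅙*0 = 6 + 0 = 6)
U(l) = (6 + l)²
(508 + 2777)/(3719 + U(-44)) = (508 + 2777)/(3719 + (6 - 44)²) = 3285/(3719 + (-38)²) = 3285/(3719 + 1444) = 3285/5163 = 3285*(1/5163) = 1095/1721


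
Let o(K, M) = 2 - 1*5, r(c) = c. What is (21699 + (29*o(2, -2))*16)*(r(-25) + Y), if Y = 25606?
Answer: 519473367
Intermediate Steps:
o(K, M) = -3 (o(K, M) = 2 - 5 = -3)
(21699 + (29*o(2, -2))*16)*(r(-25) + Y) = (21699 + (29*(-3))*16)*(-25 + 25606) = (21699 - 87*16)*25581 = (21699 - 1392)*25581 = 20307*25581 = 519473367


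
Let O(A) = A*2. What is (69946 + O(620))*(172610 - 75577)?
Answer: 6907391138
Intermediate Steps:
O(A) = 2*A
(69946 + O(620))*(172610 - 75577) = (69946 + 2*620)*(172610 - 75577) = (69946 + 1240)*97033 = 71186*97033 = 6907391138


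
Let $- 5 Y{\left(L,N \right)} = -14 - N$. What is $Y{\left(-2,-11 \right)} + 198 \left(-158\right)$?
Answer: $- \frac{156417}{5} \approx -31283.0$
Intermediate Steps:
$Y{\left(L,N \right)} = \frac{14}{5} + \frac{N}{5}$ ($Y{\left(L,N \right)} = - \frac{-14 - N}{5} = \frac{14}{5} + \frac{N}{5}$)
$Y{\left(-2,-11 \right)} + 198 \left(-158\right) = \left(\frac{14}{5} + \frac{1}{5} \left(-11\right)\right) + 198 \left(-158\right) = \left(\frac{14}{5} - \frac{11}{5}\right) - 31284 = \frac{3}{5} - 31284 = - \frac{156417}{5}$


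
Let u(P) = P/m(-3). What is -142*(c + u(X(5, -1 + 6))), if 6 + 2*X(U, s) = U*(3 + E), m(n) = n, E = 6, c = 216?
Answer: -29749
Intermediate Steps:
X(U, s) = -3 + 9*U/2 (X(U, s) = -3 + (U*(3 + 6))/2 = -3 + (U*9)/2 = -3 + (9*U)/2 = -3 + 9*U/2)
u(P) = -P/3 (u(P) = P/(-3) = P*(-⅓) = -P/3)
-142*(c + u(X(5, -1 + 6))) = -142*(216 - (-3 + (9/2)*5)/3) = -142*(216 - (-3 + 45/2)/3) = -142*(216 - ⅓*39/2) = -142*(216 - 13/2) = -142*419/2 = -29749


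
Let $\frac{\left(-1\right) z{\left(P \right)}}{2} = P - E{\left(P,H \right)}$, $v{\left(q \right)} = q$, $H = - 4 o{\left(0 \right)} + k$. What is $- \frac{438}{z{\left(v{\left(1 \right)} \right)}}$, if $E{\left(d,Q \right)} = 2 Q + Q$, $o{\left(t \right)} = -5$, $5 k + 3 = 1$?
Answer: $- \frac{1095}{289} \approx -3.7889$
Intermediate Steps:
$k = - \frac{2}{5}$ ($k = - \frac{3}{5} + \frac{1}{5} \cdot 1 = - \frac{3}{5} + \frac{1}{5} = - \frac{2}{5} \approx -0.4$)
$H = \frac{98}{5}$ ($H = \left(-4\right) \left(-5\right) - \frac{2}{5} = 20 - \frac{2}{5} = \frac{98}{5} \approx 19.6$)
$E{\left(d,Q \right)} = 3 Q$
$z{\left(P \right)} = \frac{588}{5} - 2 P$ ($z{\left(P \right)} = - 2 \left(P - 3 \cdot \frac{98}{5}\right) = - 2 \left(P - \frac{294}{5}\right) = - 2 \left(- \frac{294}{5} + P\right) = \frac{588}{5} - 2 P$)
$- \frac{438}{z{\left(v{\left(1 \right)} \right)}} = - \frac{438}{\frac{588}{5} - 2} = - \frac{438}{\frac{578}{5}} = \left(-438\right) \frac{5}{578} = - \frac{1095}{289}$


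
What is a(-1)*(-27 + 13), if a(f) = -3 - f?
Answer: 28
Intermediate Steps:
a(-1)*(-27 + 13) = (-3 - 1*(-1))*(-27 + 13) = (-3 + 1)*(-14) = -2*(-14) = 28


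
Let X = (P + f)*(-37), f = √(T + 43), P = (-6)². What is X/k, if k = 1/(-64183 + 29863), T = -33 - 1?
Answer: 49523760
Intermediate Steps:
T = -34
P = 36
f = 3 (f = √(-34 + 43) = √9 = 3)
k = -1/34320 (k = 1/(-34320) = -1/34320 ≈ -2.9138e-5)
X = -1443 (X = (36 + 3)*(-37) = 39*(-37) = -1443)
X/k = -1443/(-1/34320) = -1443*(-34320) = 49523760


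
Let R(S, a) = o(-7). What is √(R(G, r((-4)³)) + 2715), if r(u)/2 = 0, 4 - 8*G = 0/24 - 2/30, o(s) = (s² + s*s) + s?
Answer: √2806 ≈ 52.972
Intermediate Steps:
o(s) = s + 2*s² (o(s) = (s² + s²) + s = 2*s² + s = s + 2*s²)
G = 61/120 (G = ½ - (0/24 - 2/30)/8 = ½ - (0*(1/24) - 2*1/30)/8 = ½ - (0 - 1/15)/8 = ½ - ⅛*(-1/15) = ½ + 1/120 = 61/120 ≈ 0.50833)
r(u) = 0 (r(u) = 2*0 = 0)
R(S, a) = 91 (R(S, a) = -7*(1 + 2*(-7)) = -7*(1 - 14) = -7*(-13) = 91)
√(R(G, r((-4)³)) + 2715) = √(91 + 2715) = √2806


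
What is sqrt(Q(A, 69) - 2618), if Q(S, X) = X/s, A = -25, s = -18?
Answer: I*sqrt(94386)/6 ≈ 51.204*I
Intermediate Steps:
Q(S, X) = -X/18 (Q(S, X) = X/(-18) = X*(-1/18) = -X/18)
sqrt(Q(A, 69) - 2618) = sqrt(-1/18*69 - 2618) = sqrt(-23/6 - 2618) = sqrt(-15731/6) = I*sqrt(94386)/6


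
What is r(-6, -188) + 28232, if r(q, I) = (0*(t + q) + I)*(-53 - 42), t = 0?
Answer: 46092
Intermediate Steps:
r(q, I) = -95*I (r(q, I) = (0*(0 + q) + I)*(-53 - 42) = (0*q + I)*(-95) = (0 + I)*(-95) = I*(-95) = -95*I)
r(-6, -188) + 28232 = -95*(-188) + 28232 = 17860 + 28232 = 46092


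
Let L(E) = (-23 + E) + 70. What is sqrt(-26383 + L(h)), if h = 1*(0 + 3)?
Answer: I*sqrt(26333) ≈ 162.27*I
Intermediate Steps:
h = 3 (h = 1*3 = 3)
L(E) = 47 + E
sqrt(-26383 + L(h)) = sqrt(-26383 + (47 + 3)) = sqrt(-26383 + 50) = sqrt(-26333) = I*sqrt(26333)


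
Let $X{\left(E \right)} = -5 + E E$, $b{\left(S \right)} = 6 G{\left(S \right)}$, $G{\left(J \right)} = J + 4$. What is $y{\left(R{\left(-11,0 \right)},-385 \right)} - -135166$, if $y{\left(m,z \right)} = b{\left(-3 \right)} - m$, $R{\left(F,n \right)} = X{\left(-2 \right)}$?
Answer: $135173$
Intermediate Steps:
$G{\left(J \right)} = 4 + J$
$b{\left(S \right)} = 24 + 6 S$ ($b{\left(S \right)} = 6 \left(4 + S\right) = 24 + 6 S$)
$X{\left(E \right)} = -5 + E^{2}$
$R{\left(F,n \right)} = -1$ ($R{\left(F,n \right)} = -5 + \left(-2\right)^{2} = -5 + 4 = -1$)
$y{\left(m,z \right)} = 6 - m$ ($y{\left(m,z \right)} = \left(24 + 6 \left(-3\right)\right) - m = \left(24 - 18\right) - m = 6 - m$)
$y{\left(R{\left(-11,0 \right)},-385 \right)} - -135166 = \left(6 - -1\right) - -135166 = \left(6 + 1\right) + 135166 = 7 + 135166 = 135173$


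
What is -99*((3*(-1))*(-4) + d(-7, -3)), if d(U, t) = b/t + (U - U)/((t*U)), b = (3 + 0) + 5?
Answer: -924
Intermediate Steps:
b = 8 (b = 3 + 5 = 8)
d(U, t) = 8/t (d(U, t) = 8/t + (U - U)/((t*U)) = 8/t + 0/((U*t)) = 8/t + 0*(1/(U*t)) = 8/t + 0 = 8/t)
-99*((3*(-1))*(-4) + d(-7, -3)) = -99*((3*(-1))*(-4) + 8/(-3)) = -99*(-3*(-4) + 8*(-⅓)) = -99*(12 - 8/3) = -99*28/3 = -924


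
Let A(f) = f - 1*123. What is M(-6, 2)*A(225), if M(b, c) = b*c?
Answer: -1224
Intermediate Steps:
A(f) = -123 + f (A(f) = f - 123 = -123 + f)
M(-6, 2)*A(225) = (-6*2)*(-123 + 225) = -12*102 = -1224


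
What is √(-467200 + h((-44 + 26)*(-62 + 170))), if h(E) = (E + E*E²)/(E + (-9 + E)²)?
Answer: 2*I*√259792531977430/47065 ≈ 684.93*I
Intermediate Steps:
h(E) = (E + E³)/(E + (-9 + E)²)
√(-467200 + h((-44 + 26)*(-62 + 170))) = √(-467200 + ((-44 + 26)*(-62 + 170))*(1 + ((-44 + 26)*(-62 + 170))²)/((-44 + 26)*(-62 + 170) + (-9 + (-44 + 26)*(-62 + 170))²)) = √(-467200 + (-18*108)*(1 + (-18*108)²)/(-18*108 + (-9 - 18*108)²)) = √(-467200 - 1944*(1 + (-1944)²)/(-1944 + (-9 - 1944)²)) = √(-467200 - 1944*(1 + 3779136)/(-1944 + (-1953)²)) = √(-467200 - 1944*3779137/(-1944 + 3814209)) = √(-467200 - 1944*3779137/3812265) = √(-467200 - 1944*1/3812265*3779137) = √(-467200 - 90699288/47065) = √(-22079467288/47065) = 2*I*√259792531977430/47065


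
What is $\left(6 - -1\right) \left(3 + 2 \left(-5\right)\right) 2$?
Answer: $-98$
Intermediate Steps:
$\left(6 - -1\right) \left(3 + 2 \left(-5\right)\right) 2 = \left(6 + 1\right) \left(3 - 10\right) 2 = 7 \left(-7\right) 2 = \left(-49\right) 2 = -98$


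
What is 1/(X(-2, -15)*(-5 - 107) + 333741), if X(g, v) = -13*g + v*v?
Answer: 1/305629 ≈ 3.2719e-6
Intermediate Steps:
X(g, v) = v**2 - 13*g (X(g, v) = -13*g + v**2 = v**2 - 13*g)
1/(X(-2, -15)*(-5 - 107) + 333741) = 1/(((-15)**2 - 13*(-2))*(-5 - 107) + 333741) = 1/((225 + 26)*(-112) + 333741) = 1/(251*(-112) + 333741) = 1/(-28112 + 333741) = 1/305629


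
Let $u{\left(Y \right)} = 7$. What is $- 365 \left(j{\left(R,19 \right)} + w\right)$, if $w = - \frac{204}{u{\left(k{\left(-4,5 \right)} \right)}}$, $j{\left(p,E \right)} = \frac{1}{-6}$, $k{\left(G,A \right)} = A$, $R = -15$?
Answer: $\frac{449315}{42} \approx 10698.0$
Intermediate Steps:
$j{\left(p,E \right)} = - \frac{1}{6}$
$w = - \frac{204}{7} \approx -29.143$
$- 365 \left(j{\left(R,19 \right)} + w\right) = - 365 \left(- \frac{1}{6} - \frac{204}{7}\right) = \left(-365\right) \left(- \frac{1231}{42}\right) = \frac{449315}{42}$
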